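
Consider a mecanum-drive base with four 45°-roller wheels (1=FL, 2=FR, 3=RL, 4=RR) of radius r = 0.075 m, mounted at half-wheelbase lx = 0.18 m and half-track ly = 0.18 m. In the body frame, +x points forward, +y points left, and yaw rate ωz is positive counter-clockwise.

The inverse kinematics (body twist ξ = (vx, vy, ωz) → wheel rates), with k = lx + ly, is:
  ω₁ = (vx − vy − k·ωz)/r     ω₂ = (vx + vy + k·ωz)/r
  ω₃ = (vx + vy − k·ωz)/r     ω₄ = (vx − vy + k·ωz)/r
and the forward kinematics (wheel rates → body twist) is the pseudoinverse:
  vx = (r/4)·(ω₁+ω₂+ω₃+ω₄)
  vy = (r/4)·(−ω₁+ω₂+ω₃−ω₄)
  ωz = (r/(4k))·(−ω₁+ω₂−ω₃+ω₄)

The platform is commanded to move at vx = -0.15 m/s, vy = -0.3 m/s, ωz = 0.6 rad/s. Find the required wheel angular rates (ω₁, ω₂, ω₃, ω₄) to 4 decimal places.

(-0.8800, -3.1200, -8.8800, 4.8800)

k = lx + ly = 0.18 + 0.18 = 0.3600;  k·ωz = 0.3600·0.6 = 0.2160
ω₁ (FL) = (vx − vy − k·ωz)/r = -0.0660/0.075 = -0.8800
ω₂ (FR) = (vx + vy + k·ωz)/r = -0.2340/0.075 = -3.1200
ω₃ (RL) = (vx + vy − k·ωz)/r = -0.6660/0.075 = -8.8800
ω₄ (RR) = (vx − vy + k·ωz)/r = 0.3660/0.075 = 4.8800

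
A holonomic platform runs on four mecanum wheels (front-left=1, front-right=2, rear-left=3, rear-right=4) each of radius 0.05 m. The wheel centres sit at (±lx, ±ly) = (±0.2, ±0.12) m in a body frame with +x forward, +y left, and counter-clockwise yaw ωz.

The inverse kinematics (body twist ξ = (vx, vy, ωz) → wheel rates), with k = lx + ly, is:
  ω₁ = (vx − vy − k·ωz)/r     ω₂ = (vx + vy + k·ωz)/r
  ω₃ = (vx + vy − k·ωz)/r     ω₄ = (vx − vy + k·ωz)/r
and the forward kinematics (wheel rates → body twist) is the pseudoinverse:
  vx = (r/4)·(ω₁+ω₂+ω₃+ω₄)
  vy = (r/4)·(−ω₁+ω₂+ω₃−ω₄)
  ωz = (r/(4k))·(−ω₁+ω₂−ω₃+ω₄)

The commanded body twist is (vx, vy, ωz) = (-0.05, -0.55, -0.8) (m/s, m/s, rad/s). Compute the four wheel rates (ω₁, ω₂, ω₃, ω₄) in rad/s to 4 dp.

k = lx + ly = 0.2 + 0.12 = 0.3200;  k·ωz = 0.3200·-0.8 = -0.2560
ω₁ (FL) = (vx − vy − k·ωz)/r = 0.7560/0.05 = 15.1200
ω₂ (FR) = (vx + vy + k·ωz)/r = -0.8560/0.05 = -17.1200
ω₃ (RL) = (vx + vy − k·ωz)/r = -0.3440/0.05 = -6.8800
ω₄ (RR) = (vx − vy + k·ωz)/r = 0.2440/0.05 = 4.8800

(15.1200, -17.1200, -6.8800, 4.8800)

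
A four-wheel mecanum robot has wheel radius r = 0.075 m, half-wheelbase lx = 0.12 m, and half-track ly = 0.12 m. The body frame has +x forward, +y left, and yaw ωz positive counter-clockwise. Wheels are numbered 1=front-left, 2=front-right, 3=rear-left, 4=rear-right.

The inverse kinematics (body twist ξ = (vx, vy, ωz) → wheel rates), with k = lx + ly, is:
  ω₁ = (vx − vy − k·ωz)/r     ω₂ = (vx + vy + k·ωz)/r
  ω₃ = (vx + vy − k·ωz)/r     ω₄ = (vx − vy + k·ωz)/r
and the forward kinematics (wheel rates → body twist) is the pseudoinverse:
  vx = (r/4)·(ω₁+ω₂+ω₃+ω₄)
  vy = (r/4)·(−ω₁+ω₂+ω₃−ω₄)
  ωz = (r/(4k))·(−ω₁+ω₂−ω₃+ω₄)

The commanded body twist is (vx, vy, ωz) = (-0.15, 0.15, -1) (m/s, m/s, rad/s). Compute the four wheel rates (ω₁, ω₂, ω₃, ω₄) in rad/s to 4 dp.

(-0.8000, -3.2000, 3.2000, -7.2000)

k = lx + ly = 0.12 + 0.12 = 0.2400;  k·ωz = 0.2400·-1 = -0.2400
ω₁ (FL) = (vx − vy − k·ωz)/r = -0.0600/0.075 = -0.8000
ω₂ (FR) = (vx + vy + k·ωz)/r = -0.2400/0.075 = -3.2000
ω₃ (RL) = (vx + vy − k·ωz)/r = 0.2400/0.075 = 3.2000
ω₄ (RR) = (vx − vy + k·ωz)/r = -0.5400/0.075 = -7.2000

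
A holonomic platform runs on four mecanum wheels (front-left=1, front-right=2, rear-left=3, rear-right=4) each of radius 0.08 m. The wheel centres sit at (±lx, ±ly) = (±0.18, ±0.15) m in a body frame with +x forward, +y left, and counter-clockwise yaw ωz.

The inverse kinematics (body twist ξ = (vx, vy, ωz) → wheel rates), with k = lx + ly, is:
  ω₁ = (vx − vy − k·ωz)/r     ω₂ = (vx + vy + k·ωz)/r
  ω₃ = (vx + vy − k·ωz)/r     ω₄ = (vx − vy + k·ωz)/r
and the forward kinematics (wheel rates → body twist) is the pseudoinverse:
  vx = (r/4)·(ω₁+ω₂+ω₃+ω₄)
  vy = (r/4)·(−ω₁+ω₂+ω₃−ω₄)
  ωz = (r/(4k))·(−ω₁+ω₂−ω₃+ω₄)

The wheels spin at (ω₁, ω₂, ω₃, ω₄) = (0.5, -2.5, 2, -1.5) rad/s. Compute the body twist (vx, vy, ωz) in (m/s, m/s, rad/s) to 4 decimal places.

(-0.0300, 0.0100, -0.3939)

k = lx + ly = 0.18 + 0.15 = 0.3300
ω₁+ω₂+ω₃+ω₄ = -1.5000  →  vx = (0.08/4)·-1.5000 = -0.0300
−ω₁+ω₂+ω₃−ω₄ = 0.5000  →  vy = (0.08/4)·0.5000 = 0.0100
−ω₁+ω₂−ω₃+ω₄ = -6.5000  →  ωz = (0.08/1.3200)·-6.5000 = -0.3939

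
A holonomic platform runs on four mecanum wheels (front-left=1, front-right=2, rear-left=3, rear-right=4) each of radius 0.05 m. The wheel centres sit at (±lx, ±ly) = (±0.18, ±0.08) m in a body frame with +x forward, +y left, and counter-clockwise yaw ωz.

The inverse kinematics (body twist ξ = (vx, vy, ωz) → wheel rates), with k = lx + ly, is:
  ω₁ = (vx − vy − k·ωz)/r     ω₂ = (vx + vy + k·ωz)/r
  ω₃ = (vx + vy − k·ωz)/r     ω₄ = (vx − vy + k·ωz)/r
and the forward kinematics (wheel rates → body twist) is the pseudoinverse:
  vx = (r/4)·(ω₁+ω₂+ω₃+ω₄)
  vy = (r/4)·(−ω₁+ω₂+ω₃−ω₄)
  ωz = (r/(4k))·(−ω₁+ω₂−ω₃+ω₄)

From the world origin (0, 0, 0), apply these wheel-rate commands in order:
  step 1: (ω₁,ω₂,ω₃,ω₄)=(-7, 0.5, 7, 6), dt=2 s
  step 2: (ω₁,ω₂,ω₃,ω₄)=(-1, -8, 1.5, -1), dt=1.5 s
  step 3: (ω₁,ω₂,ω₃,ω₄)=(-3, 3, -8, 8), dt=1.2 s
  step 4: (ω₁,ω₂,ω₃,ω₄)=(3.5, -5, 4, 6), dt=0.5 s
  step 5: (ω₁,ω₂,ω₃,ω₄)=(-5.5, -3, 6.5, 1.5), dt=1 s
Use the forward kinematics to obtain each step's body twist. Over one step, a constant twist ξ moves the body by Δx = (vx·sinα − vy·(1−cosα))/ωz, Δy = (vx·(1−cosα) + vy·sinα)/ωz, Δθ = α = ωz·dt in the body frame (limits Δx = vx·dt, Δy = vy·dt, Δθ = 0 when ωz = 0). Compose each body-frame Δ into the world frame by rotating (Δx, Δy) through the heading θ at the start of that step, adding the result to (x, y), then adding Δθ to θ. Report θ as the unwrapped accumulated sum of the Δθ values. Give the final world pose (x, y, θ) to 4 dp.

step 1: ξ=(vx,vy,ωz)=(0.0813, 0.1063, 0.3125), dt=2.0 → body Δ=(0.0879, 0.2481, 0.6250) → world pose (0.0879, 0.2481, 0.6250)
step 2: ξ=(vx,vy,ωz)=(-0.1063, -0.0563, -0.4567), dt=1.5 → body Δ=(-0.1750, -0.0254, -0.6851) → world pose (-0.0392, 0.1251, -0.0601)
step 3: ξ=(vx,vy,ωz)=(0.0000, -0.1250, 1.0577), dt=1.2 → body Δ=(0.0831, -0.1128, 1.2692) → world pose (0.0370, 0.0074, 1.2091)
step 4: ξ=(vx,vy,ωz)=(0.1063, -0.1313, -0.3125), dt=0.5 → body Δ=(0.0478, -0.0695, -0.1562) → world pose (0.1189, 0.0275, 1.0529)
step 5: ξ=(vx,vy,ωz)=(-0.0063, 0.0938, -0.1202), dt=1.0 → body Δ=(-0.0006, 0.0939, -0.1202) → world pose (0.0370, 0.0735, 0.9327)

(0.0370, 0.0735, 0.9327)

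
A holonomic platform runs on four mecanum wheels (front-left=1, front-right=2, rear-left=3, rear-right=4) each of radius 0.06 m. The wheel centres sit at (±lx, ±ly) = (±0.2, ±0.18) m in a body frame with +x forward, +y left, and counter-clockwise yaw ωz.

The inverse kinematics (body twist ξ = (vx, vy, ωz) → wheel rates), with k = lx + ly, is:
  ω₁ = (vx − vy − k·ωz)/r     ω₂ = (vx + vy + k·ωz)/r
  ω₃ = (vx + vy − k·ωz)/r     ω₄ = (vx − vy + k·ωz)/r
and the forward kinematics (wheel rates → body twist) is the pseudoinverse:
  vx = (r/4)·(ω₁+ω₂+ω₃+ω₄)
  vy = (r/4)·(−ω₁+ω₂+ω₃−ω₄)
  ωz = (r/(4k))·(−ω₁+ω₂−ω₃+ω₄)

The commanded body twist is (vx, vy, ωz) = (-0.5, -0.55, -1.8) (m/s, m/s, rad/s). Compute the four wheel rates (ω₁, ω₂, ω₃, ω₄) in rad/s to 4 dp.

(12.2333, -28.9000, -6.1000, -10.5667)

k = lx + ly = 0.2 + 0.18 = 0.3800;  k·ωz = 0.3800·-1.8 = -0.6840
ω₁ (FL) = (vx − vy − k·ωz)/r = 0.7340/0.06 = 12.2333
ω₂ (FR) = (vx + vy + k·ωz)/r = -1.7340/0.06 = -28.9000
ω₃ (RL) = (vx + vy − k·ωz)/r = -0.3660/0.06 = -6.1000
ω₄ (RR) = (vx − vy + k·ωz)/r = -0.6340/0.06 = -10.5667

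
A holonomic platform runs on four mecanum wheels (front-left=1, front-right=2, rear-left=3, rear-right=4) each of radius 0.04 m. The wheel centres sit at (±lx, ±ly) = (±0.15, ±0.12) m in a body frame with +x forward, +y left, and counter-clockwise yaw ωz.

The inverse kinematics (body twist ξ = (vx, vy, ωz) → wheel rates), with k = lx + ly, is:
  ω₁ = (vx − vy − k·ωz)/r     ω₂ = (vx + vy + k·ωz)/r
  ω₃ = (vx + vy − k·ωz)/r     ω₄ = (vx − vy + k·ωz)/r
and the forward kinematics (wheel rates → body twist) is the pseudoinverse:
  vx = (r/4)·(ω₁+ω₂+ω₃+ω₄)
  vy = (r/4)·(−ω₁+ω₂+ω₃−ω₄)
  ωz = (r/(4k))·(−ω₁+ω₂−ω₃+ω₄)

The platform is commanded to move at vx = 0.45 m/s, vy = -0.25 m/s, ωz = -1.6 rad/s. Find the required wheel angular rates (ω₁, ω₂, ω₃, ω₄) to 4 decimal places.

(28.3000, -5.8000, 15.8000, 6.7000)

k = lx + ly = 0.15 + 0.12 = 0.2700;  k·ωz = 0.2700·-1.6 = -0.4320
ω₁ (FL) = (vx − vy − k·ωz)/r = 1.1320/0.04 = 28.3000
ω₂ (FR) = (vx + vy + k·ωz)/r = -0.2320/0.04 = -5.8000
ω₃ (RL) = (vx + vy − k·ωz)/r = 0.6320/0.04 = 15.8000
ω₄ (RR) = (vx − vy + k·ωz)/r = 0.2680/0.04 = 6.7000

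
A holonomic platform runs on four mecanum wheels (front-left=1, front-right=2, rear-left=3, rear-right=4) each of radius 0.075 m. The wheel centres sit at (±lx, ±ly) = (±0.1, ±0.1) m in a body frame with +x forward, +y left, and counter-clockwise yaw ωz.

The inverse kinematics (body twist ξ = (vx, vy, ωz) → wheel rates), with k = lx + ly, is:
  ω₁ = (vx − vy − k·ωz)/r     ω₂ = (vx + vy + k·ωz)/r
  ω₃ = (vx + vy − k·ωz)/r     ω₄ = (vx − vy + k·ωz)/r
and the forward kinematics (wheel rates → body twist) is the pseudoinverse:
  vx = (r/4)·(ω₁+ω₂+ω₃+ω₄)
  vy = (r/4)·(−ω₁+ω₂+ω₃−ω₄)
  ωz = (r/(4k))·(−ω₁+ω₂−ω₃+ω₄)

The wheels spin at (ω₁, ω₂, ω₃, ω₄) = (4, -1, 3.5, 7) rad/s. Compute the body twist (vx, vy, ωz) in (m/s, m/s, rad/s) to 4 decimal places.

(0.2531, -0.1594, -0.1406)

k = lx + ly = 0.1 + 0.1 = 0.2000
ω₁+ω₂+ω₃+ω₄ = 13.5000  →  vx = (0.075/4)·13.5000 = 0.2531
−ω₁+ω₂+ω₃−ω₄ = -8.5000  →  vy = (0.075/4)·-8.5000 = -0.1594
−ω₁+ω₂−ω₃+ω₄ = -1.5000  →  ωz = (0.075/0.8000)·-1.5000 = -0.1406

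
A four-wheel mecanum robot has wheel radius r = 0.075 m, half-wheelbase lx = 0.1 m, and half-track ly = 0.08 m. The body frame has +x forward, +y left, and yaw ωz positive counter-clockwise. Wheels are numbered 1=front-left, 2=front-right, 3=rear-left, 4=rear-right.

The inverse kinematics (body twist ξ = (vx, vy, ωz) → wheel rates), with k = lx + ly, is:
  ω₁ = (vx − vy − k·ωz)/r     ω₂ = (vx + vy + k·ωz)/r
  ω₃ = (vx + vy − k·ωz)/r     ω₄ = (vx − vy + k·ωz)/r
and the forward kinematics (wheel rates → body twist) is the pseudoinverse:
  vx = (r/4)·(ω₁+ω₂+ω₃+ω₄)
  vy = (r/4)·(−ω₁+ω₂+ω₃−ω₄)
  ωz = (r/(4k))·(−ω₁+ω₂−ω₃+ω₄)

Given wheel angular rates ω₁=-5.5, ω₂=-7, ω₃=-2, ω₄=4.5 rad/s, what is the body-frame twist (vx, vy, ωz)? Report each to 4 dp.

k = lx + ly = 0.1 + 0.08 = 0.1800
ω₁+ω₂+ω₃+ω₄ = -10.0000  →  vx = (0.075/4)·-10.0000 = -0.1875
−ω₁+ω₂+ω₃−ω₄ = -8.0000  →  vy = (0.075/4)·-8.0000 = -0.1500
−ω₁+ω₂−ω₃+ω₄ = 5.0000  →  ωz = (0.075/0.7200)·5.0000 = 0.5208

(-0.1875, -0.1500, 0.5208)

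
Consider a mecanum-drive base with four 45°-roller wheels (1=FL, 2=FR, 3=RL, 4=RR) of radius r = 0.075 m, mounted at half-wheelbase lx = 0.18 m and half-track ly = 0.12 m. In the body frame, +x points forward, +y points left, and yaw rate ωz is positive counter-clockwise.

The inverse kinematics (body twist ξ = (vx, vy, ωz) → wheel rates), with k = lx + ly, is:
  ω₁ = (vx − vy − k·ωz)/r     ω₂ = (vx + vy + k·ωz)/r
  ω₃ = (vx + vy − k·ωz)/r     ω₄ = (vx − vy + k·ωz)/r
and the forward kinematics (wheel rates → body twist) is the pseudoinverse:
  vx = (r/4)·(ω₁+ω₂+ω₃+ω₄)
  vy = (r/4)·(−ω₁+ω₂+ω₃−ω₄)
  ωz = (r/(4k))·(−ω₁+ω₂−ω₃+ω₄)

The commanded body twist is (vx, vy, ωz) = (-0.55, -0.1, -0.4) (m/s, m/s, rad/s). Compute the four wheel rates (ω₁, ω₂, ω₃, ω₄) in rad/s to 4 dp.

k = lx + ly = 0.18 + 0.12 = 0.3000;  k·ωz = 0.3000·-0.4 = -0.1200
ω₁ (FL) = (vx − vy − k·ωz)/r = -0.3300/0.075 = -4.4000
ω₂ (FR) = (vx + vy + k·ωz)/r = -0.7700/0.075 = -10.2667
ω₃ (RL) = (vx + vy − k·ωz)/r = -0.5300/0.075 = -7.0667
ω₄ (RR) = (vx − vy + k·ωz)/r = -0.5700/0.075 = -7.6000

(-4.4000, -10.2667, -7.0667, -7.6000)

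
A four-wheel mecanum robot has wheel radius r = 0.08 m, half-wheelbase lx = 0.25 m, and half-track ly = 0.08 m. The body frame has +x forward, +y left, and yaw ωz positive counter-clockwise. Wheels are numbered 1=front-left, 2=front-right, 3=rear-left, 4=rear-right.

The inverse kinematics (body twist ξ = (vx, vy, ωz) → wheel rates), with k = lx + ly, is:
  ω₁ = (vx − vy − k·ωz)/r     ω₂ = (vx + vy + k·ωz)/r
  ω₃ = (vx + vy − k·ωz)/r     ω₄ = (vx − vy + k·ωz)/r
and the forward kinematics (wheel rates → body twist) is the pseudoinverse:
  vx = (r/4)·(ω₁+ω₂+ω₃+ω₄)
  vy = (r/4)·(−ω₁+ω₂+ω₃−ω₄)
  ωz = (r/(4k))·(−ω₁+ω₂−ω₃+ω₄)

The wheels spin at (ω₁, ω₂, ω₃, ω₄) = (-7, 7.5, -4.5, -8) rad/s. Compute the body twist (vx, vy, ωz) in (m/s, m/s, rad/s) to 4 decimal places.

(-0.2400, 0.3600, 0.6667)

k = lx + ly = 0.25 + 0.08 = 0.3300
ω₁+ω₂+ω₃+ω₄ = -12.0000  →  vx = (0.08/4)·-12.0000 = -0.2400
−ω₁+ω₂+ω₃−ω₄ = 18.0000  →  vy = (0.08/4)·18.0000 = 0.3600
−ω₁+ω₂−ω₃+ω₄ = 11.0000  →  ωz = (0.08/1.3200)·11.0000 = 0.6667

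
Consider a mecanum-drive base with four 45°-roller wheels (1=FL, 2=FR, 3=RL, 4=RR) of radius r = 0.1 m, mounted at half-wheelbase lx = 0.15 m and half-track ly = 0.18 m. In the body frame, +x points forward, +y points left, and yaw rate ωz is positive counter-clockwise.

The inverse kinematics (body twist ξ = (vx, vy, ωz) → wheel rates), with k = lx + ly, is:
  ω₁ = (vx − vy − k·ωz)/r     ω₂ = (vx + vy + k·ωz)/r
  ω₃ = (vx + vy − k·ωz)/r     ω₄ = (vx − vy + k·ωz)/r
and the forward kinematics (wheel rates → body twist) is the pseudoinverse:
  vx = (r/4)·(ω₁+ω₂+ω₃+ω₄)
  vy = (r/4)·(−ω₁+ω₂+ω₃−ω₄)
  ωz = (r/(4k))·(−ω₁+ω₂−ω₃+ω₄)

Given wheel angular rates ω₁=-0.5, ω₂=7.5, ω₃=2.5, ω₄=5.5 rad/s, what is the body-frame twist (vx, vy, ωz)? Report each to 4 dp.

(0.3750, 0.1250, 0.8333)

k = lx + ly = 0.15 + 0.18 = 0.3300
ω₁+ω₂+ω₃+ω₄ = 15.0000  →  vx = (0.1/4)·15.0000 = 0.3750
−ω₁+ω₂+ω₃−ω₄ = 5.0000  →  vy = (0.1/4)·5.0000 = 0.1250
−ω₁+ω₂−ω₃+ω₄ = 11.0000  →  ωz = (0.1/1.3200)·11.0000 = 0.8333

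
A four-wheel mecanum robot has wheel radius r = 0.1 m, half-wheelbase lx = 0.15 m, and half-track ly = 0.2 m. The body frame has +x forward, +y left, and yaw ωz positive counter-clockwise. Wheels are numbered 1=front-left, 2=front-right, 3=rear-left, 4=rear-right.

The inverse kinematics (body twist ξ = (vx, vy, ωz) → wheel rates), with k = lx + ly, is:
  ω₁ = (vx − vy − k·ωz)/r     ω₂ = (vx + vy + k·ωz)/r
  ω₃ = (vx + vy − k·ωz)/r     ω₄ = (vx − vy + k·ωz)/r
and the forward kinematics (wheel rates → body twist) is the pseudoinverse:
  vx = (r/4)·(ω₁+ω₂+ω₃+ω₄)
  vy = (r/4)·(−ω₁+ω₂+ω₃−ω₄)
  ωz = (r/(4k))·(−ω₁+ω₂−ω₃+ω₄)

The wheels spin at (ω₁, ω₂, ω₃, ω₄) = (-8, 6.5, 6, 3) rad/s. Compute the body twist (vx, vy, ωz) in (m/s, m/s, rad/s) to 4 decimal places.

(0.1875, 0.4375, 0.8214)

k = lx + ly = 0.15 + 0.2 = 0.3500
ω₁+ω₂+ω₃+ω₄ = 7.5000  →  vx = (0.1/4)·7.5000 = 0.1875
−ω₁+ω₂+ω₃−ω₄ = 17.5000  →  vy = (0.1/4)·17.5000 = 0.4375
−ω₁+ω₂−ω₃+ω₄ = 11.5000  →  ωz = (0.1/1.4000)·11.5000 = 0.8214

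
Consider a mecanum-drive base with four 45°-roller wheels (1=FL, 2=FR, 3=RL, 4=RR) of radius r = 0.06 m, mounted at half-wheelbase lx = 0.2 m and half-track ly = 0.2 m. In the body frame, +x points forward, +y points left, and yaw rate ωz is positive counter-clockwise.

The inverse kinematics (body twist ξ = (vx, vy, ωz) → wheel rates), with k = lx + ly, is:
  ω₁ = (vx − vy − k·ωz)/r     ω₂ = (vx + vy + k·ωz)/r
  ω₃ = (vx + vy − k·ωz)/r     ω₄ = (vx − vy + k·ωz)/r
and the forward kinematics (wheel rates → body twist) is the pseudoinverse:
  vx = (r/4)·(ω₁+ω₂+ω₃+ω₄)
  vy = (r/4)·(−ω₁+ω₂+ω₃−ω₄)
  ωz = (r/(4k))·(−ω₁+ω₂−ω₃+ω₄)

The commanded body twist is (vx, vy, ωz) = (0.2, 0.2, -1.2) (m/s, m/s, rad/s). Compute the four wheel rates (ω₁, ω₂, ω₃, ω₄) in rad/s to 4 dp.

(8.0000, -1.3333, 14.6667, -8.0000)

k = lx + ly = 0.2 + 0.2 = 0.4000;  k·ωz = 0.4000·-1.2 = -0.4800
ω₁ (FL) = (vx − vy − k·ωz)/r = 0.4800/0.06 = 8.0000
ω₂ (FR) = (vx + vy + k·ωz)/r = -0.0800/0.06 = -1.3333
ω₃ (RL) = (vx + vy − k·ωz)/r = 0.8800/0.06 = 14.6667
ω₄ (RR) = (vx − vy + k·ωz)/r = -0.4800/0.06 = -8.0000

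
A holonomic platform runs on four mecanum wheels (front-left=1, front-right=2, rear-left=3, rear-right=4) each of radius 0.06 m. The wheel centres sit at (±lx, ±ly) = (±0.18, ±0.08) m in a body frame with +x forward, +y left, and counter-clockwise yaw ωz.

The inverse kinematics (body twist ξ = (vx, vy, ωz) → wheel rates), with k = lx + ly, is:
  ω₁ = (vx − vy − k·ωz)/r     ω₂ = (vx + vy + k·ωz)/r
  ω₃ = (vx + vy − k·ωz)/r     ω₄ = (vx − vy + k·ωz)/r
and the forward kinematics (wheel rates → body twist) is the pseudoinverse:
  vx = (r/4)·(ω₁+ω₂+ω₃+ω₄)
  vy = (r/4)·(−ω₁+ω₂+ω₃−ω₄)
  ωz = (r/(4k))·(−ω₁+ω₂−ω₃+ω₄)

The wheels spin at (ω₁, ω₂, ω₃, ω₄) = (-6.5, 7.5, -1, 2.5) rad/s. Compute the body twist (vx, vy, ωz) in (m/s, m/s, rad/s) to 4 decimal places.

k = lx + ly = 0.18 + 0.08 = 0.2600
ω₁+ω₂+ω₃+ω₄ = 2.5000  →  vx = (0.06/4)·2.5000 = 0.0375
−ω₁+ω₂+ω₃−ω₄ = 10.5000  →  vy = (0.06/4)·10.5000 = 0.1575
−ω₁+ω₂−ω₃+ω₄ = 17.5000  →  ωz = (0.06/1.0400)·17.5000 = 1.0096

(0.0375, 0.1575, 1.0096)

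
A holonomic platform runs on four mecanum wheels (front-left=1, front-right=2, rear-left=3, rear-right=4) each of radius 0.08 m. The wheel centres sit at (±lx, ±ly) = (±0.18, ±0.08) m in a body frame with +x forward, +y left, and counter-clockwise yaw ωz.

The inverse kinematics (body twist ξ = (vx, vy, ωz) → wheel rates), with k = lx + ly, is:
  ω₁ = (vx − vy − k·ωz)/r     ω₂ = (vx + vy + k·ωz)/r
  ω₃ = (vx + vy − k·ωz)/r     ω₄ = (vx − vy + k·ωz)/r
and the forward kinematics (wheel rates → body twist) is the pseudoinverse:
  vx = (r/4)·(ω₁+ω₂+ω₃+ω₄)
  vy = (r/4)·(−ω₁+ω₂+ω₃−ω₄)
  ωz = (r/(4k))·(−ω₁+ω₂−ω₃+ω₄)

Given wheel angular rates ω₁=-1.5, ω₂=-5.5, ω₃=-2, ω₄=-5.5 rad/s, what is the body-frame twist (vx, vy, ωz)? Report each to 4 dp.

k = lx + ly = 0.18 + 0.08 = 0.2600
ω₁+ω₂+ω₃+ω₄ = -14.5000  →  vx = (0.08/4)·-14.5000 = -0.2900
−ω₁+ω₂+ω₃−ω₄ = -0.5000  →  vy = (0.08/4)·-0.5000 = -0.0100
−ω₁+ω₂−ω₃+ω₄ = -7.5000  →  ωz = (0.08/1.0400)·-7.5000 = -0.5769

(-0.2900, -0.0100, -0.5769)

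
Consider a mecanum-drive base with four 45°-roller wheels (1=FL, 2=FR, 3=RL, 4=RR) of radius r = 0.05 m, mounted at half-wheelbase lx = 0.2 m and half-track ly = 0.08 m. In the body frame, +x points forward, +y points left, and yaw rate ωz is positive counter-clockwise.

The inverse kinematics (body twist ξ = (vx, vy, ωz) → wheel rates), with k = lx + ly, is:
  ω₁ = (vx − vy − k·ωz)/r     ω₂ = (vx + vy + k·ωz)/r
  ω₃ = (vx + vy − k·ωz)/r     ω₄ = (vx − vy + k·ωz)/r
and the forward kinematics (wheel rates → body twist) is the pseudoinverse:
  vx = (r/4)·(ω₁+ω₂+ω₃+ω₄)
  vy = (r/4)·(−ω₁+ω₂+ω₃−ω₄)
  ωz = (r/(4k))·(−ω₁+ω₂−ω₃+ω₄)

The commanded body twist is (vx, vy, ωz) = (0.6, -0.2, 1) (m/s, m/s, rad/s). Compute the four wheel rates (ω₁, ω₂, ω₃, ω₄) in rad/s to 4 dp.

k = lx + ly = 0.2 + 0.08 = 0.2800;  k·ωz = 0.2800·1 = 0.2800
ω₁ (FL) = (vx − vy − k·ωz)/r = 0.5200/0.05 = 10.4000
ω₂ (FR) = (vx + vy + k·ωz)/r = 0.6800/0.05 = 13.6000
ω₃ (RL) = (vx + vy − k·ωz)/r = 0.1200/0.05 = 2.4000
ω₄ (RR) = (vx − vy + k·ωz)/r = 1.0800/0.05 = 21.6000

(10.4000, 13.6000, 2.4000, 21.6000)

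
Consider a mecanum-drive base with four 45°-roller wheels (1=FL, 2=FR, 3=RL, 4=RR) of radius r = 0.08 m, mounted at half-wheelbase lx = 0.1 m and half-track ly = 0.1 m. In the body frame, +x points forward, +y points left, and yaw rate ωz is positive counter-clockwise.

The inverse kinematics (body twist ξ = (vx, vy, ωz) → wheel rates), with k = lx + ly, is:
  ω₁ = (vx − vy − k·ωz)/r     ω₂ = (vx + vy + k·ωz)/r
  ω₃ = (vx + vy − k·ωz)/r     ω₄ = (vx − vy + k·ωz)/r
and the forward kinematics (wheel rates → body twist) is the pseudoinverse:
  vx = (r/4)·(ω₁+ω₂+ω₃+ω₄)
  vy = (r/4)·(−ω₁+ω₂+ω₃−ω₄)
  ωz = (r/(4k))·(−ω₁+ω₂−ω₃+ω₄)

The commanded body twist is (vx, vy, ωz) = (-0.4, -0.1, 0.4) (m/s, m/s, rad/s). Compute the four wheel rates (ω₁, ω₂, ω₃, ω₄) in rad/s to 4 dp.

(-4.7500, -5.2500, -7.2500, -2.7500)

k = lx + ly = 0.1 + 0.1 = 0.2000;  k·ωz = 0.2000·0.4 = 0.0800
ω₁ (FL) = (vx − vy − k·ωz)/r = -0.3800/0.08 = -4.7500
ω₂ (FR) = (vx + vy + k·ωz)/r = -0.4200/0.08 = -5.2500
ω₃ (RL) = (vx + vy − k·ωz)/r = -0.5800/0.08 = -7.2500
ω₄ (RR) = (vx − vy + k·ωz)/r = -0.2200/0.08 = -2.7500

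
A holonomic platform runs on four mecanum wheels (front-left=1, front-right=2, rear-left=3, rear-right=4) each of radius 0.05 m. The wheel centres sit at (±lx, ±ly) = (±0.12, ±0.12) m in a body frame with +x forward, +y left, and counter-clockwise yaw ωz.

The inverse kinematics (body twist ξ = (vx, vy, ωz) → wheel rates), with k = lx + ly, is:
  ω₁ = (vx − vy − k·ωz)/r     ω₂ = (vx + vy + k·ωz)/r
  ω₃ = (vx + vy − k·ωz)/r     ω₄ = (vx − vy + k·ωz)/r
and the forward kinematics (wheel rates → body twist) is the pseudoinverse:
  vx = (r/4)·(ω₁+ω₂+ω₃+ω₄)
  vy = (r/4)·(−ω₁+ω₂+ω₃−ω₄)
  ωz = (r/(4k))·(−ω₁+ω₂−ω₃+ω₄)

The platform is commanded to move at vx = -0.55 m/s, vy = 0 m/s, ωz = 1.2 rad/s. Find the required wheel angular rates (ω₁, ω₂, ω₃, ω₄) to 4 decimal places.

k = lx + ly = 0.12 + 0.12 = 0.2400;  k·ωz = 0.2400·1.2 = 0.2880
ω₁ (FL) = (vx − vy − k·ωz)/r = -0.8380/0.05 = -16.7600
ω₂ (FR) = (vx + vy + k·ωz)/r = -0.2620/0.05 = -5.2400
ω₃ (RL) = (vx + vy − k·ωz)/r = -0.8380/0.05 = -16.7600
ω₄ (RR) = (vx − vy + k·ωz)/r = -0.2620/0.05 = -5.2400

(-16.7600, -5.2400, -16.7600, -5.2400)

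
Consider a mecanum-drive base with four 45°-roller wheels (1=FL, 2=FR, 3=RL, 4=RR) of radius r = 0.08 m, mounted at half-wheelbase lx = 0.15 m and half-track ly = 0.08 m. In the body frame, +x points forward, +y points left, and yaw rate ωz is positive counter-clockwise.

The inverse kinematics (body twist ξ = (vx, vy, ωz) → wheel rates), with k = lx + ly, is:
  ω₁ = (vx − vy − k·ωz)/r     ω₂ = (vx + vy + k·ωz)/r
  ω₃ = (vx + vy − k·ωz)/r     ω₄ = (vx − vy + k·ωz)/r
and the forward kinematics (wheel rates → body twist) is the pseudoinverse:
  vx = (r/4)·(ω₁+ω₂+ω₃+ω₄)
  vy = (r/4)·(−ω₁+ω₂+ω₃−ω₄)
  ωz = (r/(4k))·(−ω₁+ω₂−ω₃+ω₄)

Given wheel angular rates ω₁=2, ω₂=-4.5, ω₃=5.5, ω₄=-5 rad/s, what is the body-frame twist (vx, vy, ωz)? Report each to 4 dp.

k = lx + ly = 0.15 + 0.08 = 0.2300
ω₁+ω₂+ω₃+ω₄ = -2.0000  →  vx = (0.08/4)·-2.0000 = -0.0400
−ω₁+ω₂+ω₃−ω₄ = 4.0000  →  vy = (0.08/4)·4.0000 = 0.0800
−ω₁+ω₂−ω₃+ω₄ = -17.0000  →  ωz = (0.08/0.9200)·-17.0000 = -1.4783

(-0.0400, 0.0800, -1.4783)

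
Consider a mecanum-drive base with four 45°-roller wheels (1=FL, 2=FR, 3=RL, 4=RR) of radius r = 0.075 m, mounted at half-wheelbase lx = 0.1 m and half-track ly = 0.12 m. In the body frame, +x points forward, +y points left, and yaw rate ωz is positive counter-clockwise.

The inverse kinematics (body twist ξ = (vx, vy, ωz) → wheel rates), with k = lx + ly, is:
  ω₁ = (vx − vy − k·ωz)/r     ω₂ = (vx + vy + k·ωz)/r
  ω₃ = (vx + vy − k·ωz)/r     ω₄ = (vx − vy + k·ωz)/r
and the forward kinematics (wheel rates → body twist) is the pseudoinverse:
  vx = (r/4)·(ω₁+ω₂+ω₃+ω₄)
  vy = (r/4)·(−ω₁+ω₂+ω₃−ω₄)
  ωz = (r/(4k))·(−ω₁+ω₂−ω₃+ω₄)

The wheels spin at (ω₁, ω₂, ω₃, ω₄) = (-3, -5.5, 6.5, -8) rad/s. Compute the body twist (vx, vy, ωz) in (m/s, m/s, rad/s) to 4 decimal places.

k = lx + ly = 0.1 + 0.12 = 0.2200
ω₁+ω₂+ω₃+ω₄ = -10.0000  →  vx = (0.075/4)·-10.0000 = -0.1875
−ω₁+ω₂+ω₃−ω₄ = 12.0000  →  vy = (0.075/4)·12.0000 = 0.2250
−ω₁+ω₂−ω₃+ω₄ = -17.0000  →  ωz = (0.075/0.8800)·-17.0000 = -1.4489

(-0.1875, 0.2250, -1.4489)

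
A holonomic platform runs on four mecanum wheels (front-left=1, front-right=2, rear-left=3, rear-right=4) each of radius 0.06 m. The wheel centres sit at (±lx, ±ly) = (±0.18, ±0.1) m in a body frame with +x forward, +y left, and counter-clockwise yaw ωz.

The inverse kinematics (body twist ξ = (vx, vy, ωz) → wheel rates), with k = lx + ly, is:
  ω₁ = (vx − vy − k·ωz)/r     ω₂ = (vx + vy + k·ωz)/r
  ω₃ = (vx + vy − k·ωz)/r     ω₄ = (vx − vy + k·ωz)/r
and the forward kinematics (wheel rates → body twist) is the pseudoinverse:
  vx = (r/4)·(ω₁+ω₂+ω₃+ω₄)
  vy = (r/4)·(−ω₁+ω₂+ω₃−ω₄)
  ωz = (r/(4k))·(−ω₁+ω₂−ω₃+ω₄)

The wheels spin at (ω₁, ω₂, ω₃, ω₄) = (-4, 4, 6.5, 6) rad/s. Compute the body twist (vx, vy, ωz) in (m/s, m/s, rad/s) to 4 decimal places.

(0.1875, 0.1275, 0.4018)

k = lx + ly = 0.18 + 0.1 = 0.2800
ω₁+ω₂+ω₃+ω₄ = 12.5000  →  vx = (0.06/4)·12.5000 = 0.1875
−ω₁+ω₂+ω₃−ω₄ = 8.5000  →  vy = (0.06/4)·8.5000 = 0.1275
−ω₁+ω₂−ω₃+ω₄ = 7.5000  →  ωz = (0.06/1.1200)·7.5000 = 0.4018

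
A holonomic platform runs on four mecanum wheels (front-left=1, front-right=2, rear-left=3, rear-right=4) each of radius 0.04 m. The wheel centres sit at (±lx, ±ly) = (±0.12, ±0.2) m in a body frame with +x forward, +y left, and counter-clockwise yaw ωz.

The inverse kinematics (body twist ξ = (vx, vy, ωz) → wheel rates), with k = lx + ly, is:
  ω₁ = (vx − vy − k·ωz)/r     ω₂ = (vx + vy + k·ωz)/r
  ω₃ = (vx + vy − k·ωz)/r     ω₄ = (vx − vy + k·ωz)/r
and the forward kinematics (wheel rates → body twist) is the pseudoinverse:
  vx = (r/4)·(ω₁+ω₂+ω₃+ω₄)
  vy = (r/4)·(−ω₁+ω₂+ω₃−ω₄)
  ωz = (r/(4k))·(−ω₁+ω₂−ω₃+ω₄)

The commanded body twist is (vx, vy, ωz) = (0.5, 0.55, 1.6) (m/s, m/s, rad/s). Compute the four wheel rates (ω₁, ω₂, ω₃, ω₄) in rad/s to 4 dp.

k = lx + ly = 0.12 + 0.2 = 0.3200;  k·ωz = 0.3200·1.6 = 0.5120
ω₁ (FL) = (vx − vy − k·ωz)/r = -0.5620/0.04 = -14.0500
ω₂ (FR) = (vx + vy + k·ωz)/r = 1.5620/0.04 = 39.0500
ω₃ (RL) = (vx + vy − k·ωz)/r = 0.5380/0.04 = 13.4500
ω₄ (RR) = (vx − vy + k·ωz)/r = 0.4620/0.04 = 11.5500

(-14.0500, 39.0500, 13.4500, 11.5500)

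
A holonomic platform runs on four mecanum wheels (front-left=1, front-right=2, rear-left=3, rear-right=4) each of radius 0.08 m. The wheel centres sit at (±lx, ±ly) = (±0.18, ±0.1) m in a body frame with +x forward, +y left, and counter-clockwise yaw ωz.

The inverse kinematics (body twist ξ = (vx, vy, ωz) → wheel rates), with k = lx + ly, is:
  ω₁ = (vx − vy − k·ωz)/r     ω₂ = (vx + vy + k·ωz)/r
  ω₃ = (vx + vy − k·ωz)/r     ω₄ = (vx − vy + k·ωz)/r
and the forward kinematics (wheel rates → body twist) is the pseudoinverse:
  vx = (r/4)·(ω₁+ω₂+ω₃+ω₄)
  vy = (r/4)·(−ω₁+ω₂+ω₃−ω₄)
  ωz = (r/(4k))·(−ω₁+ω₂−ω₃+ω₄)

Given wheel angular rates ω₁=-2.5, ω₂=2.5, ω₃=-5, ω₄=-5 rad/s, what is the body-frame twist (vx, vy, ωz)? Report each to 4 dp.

k = lx + ly = 0.18 + 0.1 = 0.2800
ω₁+ω₂+ω₃+ω₄ = -10.0000  →  vx = (0.08/4)·-10.0000 = -0.2000
−ω₁+ω₂+ω₃−ω₄ = 5.0000  →  vy = (0.08/4)·5.0000 = 0.1000
−ω₁+ω₂−ω₃+ω₄ = 5.0000  →  ωz = (0.08/1.1200)·5.0000 = 0.3571

(-0.2000, 0.1000, 0.3571)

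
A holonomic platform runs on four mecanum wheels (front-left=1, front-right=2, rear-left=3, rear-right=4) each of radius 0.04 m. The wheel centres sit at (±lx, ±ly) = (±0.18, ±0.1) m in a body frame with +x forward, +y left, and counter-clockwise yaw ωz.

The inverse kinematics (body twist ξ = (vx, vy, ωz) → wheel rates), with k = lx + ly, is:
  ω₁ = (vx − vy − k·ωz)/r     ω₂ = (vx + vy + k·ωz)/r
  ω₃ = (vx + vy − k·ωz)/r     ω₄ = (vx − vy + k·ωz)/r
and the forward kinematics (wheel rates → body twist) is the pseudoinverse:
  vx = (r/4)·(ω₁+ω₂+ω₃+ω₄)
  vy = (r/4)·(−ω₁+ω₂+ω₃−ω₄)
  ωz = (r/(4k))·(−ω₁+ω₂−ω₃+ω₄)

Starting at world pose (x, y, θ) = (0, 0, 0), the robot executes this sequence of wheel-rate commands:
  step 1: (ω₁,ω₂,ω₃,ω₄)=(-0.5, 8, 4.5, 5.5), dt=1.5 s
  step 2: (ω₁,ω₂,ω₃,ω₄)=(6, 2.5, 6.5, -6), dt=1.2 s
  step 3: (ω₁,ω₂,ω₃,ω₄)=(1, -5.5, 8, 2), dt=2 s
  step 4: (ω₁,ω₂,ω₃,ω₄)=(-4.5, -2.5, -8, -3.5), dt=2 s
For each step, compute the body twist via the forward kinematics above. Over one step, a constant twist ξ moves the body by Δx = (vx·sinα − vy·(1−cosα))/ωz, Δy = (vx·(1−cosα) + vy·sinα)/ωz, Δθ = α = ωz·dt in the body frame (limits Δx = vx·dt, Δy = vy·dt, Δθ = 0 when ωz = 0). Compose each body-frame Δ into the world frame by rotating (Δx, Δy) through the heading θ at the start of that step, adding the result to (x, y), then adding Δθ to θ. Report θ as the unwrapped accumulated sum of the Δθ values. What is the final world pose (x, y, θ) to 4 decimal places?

(0.1087, 0.4643, -0.6054)

step 1: ξ=(vx,vy,ωz)=(0.1750, 0.0750, 0.3393), dt=1.5 → body Δ=(0.2233, 0.1731, 0.5089) → world pose (0.2233, 0.1731, 0.5089)
step 2: ξ=(vx,vy,ωz)=(0.0900, 0.0900, -0.5714), dt=1.2 → body Δ=(0.1353, 0.0641, -0.6857) → world pose (0.3102, 0.2950, -0.1768)
step 3: ξ=(vx,vy,ωz)=(0.0550, -0.0050, -0.4464), dt=2.0 → body Δ=(0.0918, -0.0547, -0.8929) → world pose (0.3910, 0.2251, -1.0696)
step 4: ξ=(vx,vy,ωz)=(-0.1850, -0.0250, 0.2321), dt=2.0 → body Δ=(-0.3454, -0.1326, 0.4643) → world pose (0.1087, 0.4643, -0.6054)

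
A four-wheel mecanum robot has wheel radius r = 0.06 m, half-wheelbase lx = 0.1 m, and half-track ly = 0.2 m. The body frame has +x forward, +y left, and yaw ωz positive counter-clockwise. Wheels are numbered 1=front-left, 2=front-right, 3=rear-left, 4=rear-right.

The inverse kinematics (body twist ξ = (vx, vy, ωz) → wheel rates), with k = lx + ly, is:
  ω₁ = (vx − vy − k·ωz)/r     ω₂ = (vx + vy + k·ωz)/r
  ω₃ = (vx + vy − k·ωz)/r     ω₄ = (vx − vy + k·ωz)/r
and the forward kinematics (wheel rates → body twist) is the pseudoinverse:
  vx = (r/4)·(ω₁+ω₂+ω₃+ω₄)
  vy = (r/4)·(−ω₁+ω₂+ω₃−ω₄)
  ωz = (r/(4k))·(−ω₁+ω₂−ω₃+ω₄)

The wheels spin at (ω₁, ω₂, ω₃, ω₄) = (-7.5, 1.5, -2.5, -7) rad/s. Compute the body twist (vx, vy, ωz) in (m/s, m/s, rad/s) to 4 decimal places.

k = lx + ly = 0.1 + 0.2 = 0.3000
ω₁+ω₂+ω₃+ω₄ = -15.5000  →  vx = (0.06/4)·-15.5000 = -0.2325
−ω₁+ω₂+ω₃−ω₄ = 13.5000  →  vy = (0.06/4)·13.5000 = 0.2025
−ω₁+ω₂−ω₃+ω₄ = 4.5000  →  ωz = (0.06/1.2000)·4.5000 = 0.2250

(-0.2325, 0.2025, 0.2250)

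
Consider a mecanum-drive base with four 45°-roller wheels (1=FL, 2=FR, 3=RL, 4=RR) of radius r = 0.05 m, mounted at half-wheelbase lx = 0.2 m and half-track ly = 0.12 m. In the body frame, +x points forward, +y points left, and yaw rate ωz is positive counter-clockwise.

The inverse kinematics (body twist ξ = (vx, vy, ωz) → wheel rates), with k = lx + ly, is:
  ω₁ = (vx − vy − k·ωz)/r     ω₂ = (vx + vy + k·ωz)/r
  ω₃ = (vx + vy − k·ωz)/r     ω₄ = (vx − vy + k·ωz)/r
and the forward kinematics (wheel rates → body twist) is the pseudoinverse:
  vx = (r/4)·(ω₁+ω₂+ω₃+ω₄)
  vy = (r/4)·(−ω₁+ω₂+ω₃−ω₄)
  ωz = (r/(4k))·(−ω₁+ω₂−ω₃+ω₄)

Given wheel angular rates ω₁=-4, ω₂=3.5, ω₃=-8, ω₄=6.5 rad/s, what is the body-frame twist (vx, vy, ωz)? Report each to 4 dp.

(-0.0250, -0.0875, 0.8594)

k = lx + ly = 0.2 + 0.12 = 0.3200
ω₁+ω₂+ω₃+ω₄ = -2.0000  →  vx = (0.05/4)·-2.0000 = -0.0250
−ω₁+ω₂+ω₃−ω₄ = -7.0000  →  vy = (0.05/4)·-7.0000 = -0.0875
−ω₁+ω₂−ω₃+ω₄ = 22.0000  →  ωz = (0.05/1.2800)·22.0000 = 0.8594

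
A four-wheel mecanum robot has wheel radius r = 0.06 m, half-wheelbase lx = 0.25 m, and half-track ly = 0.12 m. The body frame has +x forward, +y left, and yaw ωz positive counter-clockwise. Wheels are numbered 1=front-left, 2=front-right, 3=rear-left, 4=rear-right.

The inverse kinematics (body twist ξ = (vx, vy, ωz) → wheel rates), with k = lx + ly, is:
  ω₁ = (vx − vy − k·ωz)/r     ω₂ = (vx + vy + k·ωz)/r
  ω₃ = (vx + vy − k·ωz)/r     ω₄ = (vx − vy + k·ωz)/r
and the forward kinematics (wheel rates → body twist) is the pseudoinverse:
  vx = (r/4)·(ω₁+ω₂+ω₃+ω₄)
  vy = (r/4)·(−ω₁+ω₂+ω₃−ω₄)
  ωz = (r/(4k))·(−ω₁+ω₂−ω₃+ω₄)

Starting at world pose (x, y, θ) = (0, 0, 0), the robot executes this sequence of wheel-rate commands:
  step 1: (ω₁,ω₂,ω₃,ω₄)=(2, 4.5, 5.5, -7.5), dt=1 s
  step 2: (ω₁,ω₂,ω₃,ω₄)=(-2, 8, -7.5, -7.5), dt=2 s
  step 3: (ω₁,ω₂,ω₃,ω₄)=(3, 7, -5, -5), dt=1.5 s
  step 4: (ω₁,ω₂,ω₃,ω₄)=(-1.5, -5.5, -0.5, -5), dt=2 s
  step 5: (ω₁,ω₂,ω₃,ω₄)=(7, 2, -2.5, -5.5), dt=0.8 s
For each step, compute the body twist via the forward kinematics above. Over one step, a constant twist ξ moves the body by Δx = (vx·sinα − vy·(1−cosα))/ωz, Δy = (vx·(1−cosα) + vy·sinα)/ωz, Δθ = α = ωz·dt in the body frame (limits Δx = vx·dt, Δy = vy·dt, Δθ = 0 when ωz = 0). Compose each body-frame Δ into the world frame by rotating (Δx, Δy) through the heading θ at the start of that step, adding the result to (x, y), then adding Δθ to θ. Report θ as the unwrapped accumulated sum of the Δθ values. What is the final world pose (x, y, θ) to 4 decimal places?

step 1: ξ=(vx,vy,ωz)=(0.0675, 0.2325, -0.4257), dt=1.0 → body Δ=(0.1142, 0.2114, -0.4257) → world pose (0.1142, 0.2114, -0.4257)
step 2: ξ=(vx,vy,ωz)=(-0.1350, 0.1500, 0.4054), dt=2.0 → body Δ=(-0.3565, 0.1646, 0.8108) → world pose (-0.1425, 0.5085, 0.3851)
step 3: ξ=(vx,vy,ωz)=(0.0000, 0.0600, 0.1622), dt=1.5 → body Δ=(-0.0109, 0.0891, 0.2432) → world pose (-0.1860, 0.5870, 0.6284)
step 4: ξ=(vx,vy,ωz)=(-0.1875, 0.0075, -0.3446), dt=2.0 → body Δ=(-0.3410, 0.1380, -0.6892) → world pose (-0.5431, 0.4982, -0.0608)
step 5: ξ=(vx,vy,ωz)=(0.0150, -0.0300, -0.3243), dt=0.8 → body Δ=(0.0088, -0.0253, -0.2595) → world pose (-0.5359, 0.4724, -0.3203)

(-0.5359, 0.4724, -0.3203)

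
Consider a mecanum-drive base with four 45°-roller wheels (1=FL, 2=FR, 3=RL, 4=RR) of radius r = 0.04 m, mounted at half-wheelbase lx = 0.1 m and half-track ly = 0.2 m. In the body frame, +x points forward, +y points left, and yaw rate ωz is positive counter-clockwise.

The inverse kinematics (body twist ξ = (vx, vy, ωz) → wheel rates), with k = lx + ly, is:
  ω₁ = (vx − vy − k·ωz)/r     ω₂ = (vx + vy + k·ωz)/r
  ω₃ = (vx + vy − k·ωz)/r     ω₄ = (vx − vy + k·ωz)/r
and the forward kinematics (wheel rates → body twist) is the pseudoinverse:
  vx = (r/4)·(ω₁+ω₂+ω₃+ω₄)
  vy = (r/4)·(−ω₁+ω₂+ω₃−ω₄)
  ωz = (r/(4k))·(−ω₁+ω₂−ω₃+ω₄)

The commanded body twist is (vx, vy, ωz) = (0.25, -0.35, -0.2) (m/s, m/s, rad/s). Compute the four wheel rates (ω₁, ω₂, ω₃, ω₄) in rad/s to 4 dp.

(16.5000, -4.0000, -1.0000, 13.5000)

k = lx + ly = 0.1 + 0.2 = 0.3000;  k·ωz = 0.3000·-0.2 = -0.0600
ω₁ (FL) = (vx − vy − k·ωz)/r = 0.6600/0.04 = 16.5000
ω₂ (FR) = (vx + vy + k·ωz)/r = -0.1600/0.04 = -4.0000
ω₃ (RL) = (vx + vy − k·ωz)/r = -0.0400/0.04 = -1.0000
ω₄ (RR) = (vx − vy + k·ωz)/r = 0.5400/0.04 = 13.5000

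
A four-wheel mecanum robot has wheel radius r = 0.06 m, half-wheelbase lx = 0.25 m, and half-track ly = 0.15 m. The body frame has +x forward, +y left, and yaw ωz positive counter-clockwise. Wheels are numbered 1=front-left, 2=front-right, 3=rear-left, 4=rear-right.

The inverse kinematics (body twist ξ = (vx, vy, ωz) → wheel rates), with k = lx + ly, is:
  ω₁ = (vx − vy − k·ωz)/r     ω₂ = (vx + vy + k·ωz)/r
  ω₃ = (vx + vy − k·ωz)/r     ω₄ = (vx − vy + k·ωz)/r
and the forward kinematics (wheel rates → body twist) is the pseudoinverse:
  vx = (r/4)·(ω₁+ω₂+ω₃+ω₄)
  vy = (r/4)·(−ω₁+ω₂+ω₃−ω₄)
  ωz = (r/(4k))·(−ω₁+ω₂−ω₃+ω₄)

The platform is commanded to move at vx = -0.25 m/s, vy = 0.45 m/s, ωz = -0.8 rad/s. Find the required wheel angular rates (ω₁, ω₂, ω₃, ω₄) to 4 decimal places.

k = lx + ly = 0.25 + 0.15 = 0.4000;  k·ωz = 0.4000·-0.8 = -0.3200
ω₁ (FL) = (vx − vy − k·ωz)/r = -0.3800/0.06 = -6.3333
ω₂ (FR) = (vx + vy + k·ωz)/r = -0.1200/0.06 = -2.0000
ω₃ (RL) = (vx + vy − k·ωz)/r = 0.5200/0.06 = 8.6667
ω₄ (RR) = (vx − vy + k·ωz)/r = -1.0200/0.06 = -17.0000

(-6.3333, -2.0000, 8.6667, -17.0000)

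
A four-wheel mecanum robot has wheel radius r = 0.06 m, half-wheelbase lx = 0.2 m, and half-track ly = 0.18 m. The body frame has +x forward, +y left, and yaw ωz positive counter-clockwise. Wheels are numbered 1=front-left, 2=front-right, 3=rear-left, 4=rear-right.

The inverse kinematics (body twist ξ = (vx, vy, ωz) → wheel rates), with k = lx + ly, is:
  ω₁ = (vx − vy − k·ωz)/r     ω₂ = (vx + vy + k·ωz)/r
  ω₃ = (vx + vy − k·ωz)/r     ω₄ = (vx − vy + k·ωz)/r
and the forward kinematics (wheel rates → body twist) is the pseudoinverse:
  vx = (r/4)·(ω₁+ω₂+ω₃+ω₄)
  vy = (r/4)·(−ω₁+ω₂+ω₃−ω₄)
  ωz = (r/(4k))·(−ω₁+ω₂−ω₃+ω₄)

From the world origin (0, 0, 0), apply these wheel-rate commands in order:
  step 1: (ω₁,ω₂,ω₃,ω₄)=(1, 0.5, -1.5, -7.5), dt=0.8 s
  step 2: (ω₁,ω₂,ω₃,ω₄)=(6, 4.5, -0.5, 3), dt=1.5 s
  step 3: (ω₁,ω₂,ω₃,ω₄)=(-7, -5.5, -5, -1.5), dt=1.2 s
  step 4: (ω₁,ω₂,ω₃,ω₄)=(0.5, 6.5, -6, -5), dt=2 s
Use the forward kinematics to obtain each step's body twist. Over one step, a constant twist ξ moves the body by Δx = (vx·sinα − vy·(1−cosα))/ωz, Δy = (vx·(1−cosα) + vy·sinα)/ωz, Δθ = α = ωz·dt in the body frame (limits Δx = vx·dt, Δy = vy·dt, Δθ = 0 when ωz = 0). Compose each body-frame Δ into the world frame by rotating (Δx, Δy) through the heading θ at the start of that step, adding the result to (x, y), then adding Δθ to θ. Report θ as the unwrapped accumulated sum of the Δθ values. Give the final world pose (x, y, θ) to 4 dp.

(-0.3188, -0.0399, 0.7026)

step 1: ξ=(vx,vy,ωz)=(-0.1125, 0.0825, -0.2566), dt=0.8 → body Δ=(-0.0826, 0.0747, -0.2053) → world pose (-0.0826, 0.0747, -0.2053)
step 2: ξ=(vx,vy,ωz)=(0.1950, -0.0750, 0.0789), dt=1.5 → body Δ=(0.2985, -0.0949, 0.1184) → world pose (0.1902, -0.0790, -0.0868)
step 3: ξ=(vx,vy,ωz)=(-0.2850, -0.0300, 0.1974), dt=1.2 → body Δ=(-0.3346, -0.0760, 0.2368) → world pose (-0.1497, -0.1257, 0.1500)
step 4: ξ=(vx,vy,ωz)=(-0.0600, 0.0750, 0.2763), dt=2.0 → body Δ=(-0.1544, 0.1102, 0.5526) → world pose (-0.3188, -0.0399, 0.7026)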